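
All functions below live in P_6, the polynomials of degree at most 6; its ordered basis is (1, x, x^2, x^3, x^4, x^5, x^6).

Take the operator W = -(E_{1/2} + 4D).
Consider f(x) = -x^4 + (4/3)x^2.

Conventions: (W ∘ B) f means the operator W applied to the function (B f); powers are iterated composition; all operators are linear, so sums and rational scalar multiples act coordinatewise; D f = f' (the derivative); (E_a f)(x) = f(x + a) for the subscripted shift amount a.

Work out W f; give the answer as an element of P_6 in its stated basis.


the image equals g(x) = x^4 + 18x^3 + (1/6)x^2 - (23/2)x - 13/48

E_{1/2} f = -x^4 - 2x^3 - (1/6)x^2 + (5/6)x + 13/48
D f = -4x^3 + (8/3)x
(4D) f = -16x^3 + (32/3)x
(E_{1/2} + 4D) f = -x^4 - 18x^3 - (1/6)x^2 + (23/2)x + 13/48
(-(E_{1/2} + 4D)) f = x^4 + 18x^3 + (1/6)x^2 - (23/2)x - 13/48


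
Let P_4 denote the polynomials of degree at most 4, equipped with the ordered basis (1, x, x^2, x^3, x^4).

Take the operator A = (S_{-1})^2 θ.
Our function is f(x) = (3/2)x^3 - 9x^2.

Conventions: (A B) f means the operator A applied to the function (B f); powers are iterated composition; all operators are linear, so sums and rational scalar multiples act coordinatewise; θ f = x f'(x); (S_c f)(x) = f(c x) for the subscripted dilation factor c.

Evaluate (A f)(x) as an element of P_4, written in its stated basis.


the image equals g(x) = (9/2)x^3 - 18x^2

θ f = (9/2)x^3 - 18x^2
S_{-1} θ f = -(9/2)x^3 - 18x^2
S_{-1} S_{-1} θ f = (9/2)x^3 - 18x^2


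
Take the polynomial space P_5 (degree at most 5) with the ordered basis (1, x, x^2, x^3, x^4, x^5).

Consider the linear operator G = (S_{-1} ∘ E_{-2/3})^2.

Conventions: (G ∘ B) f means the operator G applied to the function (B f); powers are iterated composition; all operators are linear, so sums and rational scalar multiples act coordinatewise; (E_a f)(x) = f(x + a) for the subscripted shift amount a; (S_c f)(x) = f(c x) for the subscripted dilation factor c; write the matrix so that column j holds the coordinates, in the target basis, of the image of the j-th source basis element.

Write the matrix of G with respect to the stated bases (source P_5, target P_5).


the matrix is [[1, 0, 0, 0, 0, 0]; [0, 1, 0, 0, 0, 0]; [0, 0, 1, 0, 0, 0]; [0, 0, 0, 1, 0, 0]; [0, 0, 0, 0, 1, 0]; [0, 0, 0, 0, 0, 1]] (rows listed top to bottom)

image of 1: 1
image of x: x
image of x^2: x^2
image of x^3: x^3
image of x^4: x^4
image of x^5: x^5
each image's coordinates form column j of the matrix


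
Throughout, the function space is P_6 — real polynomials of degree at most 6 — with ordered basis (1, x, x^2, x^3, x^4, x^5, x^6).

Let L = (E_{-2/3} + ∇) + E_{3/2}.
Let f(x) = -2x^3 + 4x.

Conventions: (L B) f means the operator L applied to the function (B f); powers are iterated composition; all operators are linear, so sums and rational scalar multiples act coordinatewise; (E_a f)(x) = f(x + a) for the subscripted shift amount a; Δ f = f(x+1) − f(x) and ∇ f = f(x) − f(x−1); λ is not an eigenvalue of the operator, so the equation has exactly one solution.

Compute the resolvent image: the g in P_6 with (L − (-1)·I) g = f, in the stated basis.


g(x) = -(2/3)x^3 + (11/9)x^2 + (157/162)x - 1097/2916

write g with unknown coordinates in the stated basis and equate coefficients in (L − (-1)·I) g = f
solving from the highest basis element down gives g = -(2/3)x^3 + (11/9)x^2 + (157/162)x - 1097/2916
check: L g = -(4/3)x^3 - (11/9)x^2 + (491/162)x + 1097/2916
so L g − (-1)·g = -2x^3 + 4x = f ✓


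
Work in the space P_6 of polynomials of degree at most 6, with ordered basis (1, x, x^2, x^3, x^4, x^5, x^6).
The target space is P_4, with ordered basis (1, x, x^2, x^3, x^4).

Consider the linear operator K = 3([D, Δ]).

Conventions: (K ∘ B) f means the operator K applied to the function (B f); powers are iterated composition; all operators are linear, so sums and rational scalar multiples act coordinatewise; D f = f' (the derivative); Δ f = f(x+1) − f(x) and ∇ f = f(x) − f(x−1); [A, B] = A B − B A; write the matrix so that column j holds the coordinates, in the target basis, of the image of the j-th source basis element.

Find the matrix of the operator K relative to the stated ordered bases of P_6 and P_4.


image of 1: 0
image of x: 0
image of x^2: 0
image of x^3: 0
image of x^4: 0
image of x^5: 0
image of x^6: 0
each image's coordinates form column j of the matrix

the matrix is [[0, 0, 0, 0, 0, 0, 0]; [0, 0, 0, 0, 0, 0, 0]; [0, 0, 0, 0, 0, 0, 0]; [0, 0, 0, 0, 0, 0, 0]; [0, 0, 0, 0, 0, 0, 0]] (rows listed top to bottom)


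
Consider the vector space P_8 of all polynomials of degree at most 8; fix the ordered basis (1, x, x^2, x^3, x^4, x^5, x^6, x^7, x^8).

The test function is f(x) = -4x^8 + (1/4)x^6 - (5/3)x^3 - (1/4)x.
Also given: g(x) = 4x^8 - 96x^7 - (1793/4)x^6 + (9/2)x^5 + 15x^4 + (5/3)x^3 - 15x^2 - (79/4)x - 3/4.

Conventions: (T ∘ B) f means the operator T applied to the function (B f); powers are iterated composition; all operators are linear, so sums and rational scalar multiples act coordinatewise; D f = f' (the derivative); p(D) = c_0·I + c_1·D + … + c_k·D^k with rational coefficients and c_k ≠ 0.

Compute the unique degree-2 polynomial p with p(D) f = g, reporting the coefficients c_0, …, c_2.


D^0 f = -4x^8 + (1/4)x^6 - (5/3)x^3 - (1/4)x
D^1 f = -32x^7 + (3/2)x^5 - 5x^2 - 1/4
D^2 f = -224x^6 + (15/2)x^4 - 10x
matching coefficients of g against c_0 f + c_1 Df + … from the top degree down determines the c_i
solution: c_0 = -1, c_1 = 3, c_2 = 2

c_0 = -1, c_1 = 3, c_2 = 2


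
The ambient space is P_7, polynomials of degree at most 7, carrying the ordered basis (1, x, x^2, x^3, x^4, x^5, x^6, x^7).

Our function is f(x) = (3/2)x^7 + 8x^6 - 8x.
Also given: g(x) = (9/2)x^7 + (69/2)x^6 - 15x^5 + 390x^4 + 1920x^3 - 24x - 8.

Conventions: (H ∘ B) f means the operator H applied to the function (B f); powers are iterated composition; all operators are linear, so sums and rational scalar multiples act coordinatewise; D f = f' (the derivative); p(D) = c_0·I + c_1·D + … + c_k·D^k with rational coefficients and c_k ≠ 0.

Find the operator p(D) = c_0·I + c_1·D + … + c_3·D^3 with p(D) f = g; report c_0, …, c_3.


p(D) = 3·I + D − D^2 + 2·D^3, i.e. c_0 = 3, c_1 = 1, c_2 = -1, c_3 = 2

D^0 f = (3/2)x^7 + 8x^6 - 8x
D^1 f = (21/2)x^6 + 48x^5 - 8
D^2 f = 63x^5 + 240x^4
D^3 f = 315x^4 + 960x^3
matching coefficients of g against c_0 f + c_1 Df + … from the top degree down determines the c_i
solution: c_0 = 3, c_1 = 1, c_2 = -1, c_3 = 2


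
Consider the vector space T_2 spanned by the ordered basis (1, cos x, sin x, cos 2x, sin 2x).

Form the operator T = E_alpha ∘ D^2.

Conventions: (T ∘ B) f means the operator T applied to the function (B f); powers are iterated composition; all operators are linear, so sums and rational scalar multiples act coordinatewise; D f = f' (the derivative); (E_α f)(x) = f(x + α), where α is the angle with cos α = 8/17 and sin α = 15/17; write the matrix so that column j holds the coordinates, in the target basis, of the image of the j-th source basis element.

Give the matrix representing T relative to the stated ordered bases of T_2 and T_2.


image of 1: 0
image of cos x: -(8/17)cos x + (15/17)sin x
image of sin x: -(15/17)cos x - (8/17)sin x
image of cos 2x: (644/289)cos 2x + (960/289)sin 2x
image of sin 2x: -(960/289)cos 2x + (644/289)sin 2x
each image's coordinates form column j of the matrix

the matrix is [[0, 0, 0, 0, 0]; [0, -8/17, -15/17, 0, 0]; [0, 15/17, -8/17, 0, 0]; [0, 0, 0, 644/289, -960/289]; [0, 0, 0, 960/289, 644/289]] (rows listed top to bottom)


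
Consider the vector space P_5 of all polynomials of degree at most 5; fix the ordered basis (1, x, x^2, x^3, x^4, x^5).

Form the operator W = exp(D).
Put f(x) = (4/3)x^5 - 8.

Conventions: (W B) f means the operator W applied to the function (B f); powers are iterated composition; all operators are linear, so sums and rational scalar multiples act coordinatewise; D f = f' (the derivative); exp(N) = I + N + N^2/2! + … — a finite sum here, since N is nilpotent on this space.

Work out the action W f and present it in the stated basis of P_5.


the result is g(x) = (4/3)x^5 + (20/3)x^4 + (40/3)x^3 + (40/3)x^2 + (20/3)x - 20/3

order-1 term: (20/3)x^4
order-2 term: (40/3)x^3
order-3 term: (40/3)x^2
order-4 term: (20/3)x
order-5 term: 4/3
the series for exp(D) f terminates at order 5
exp(D) f = (4/3)x^5 + (20/3)x^4 + (40/3)x^3 + (40/3)x^2 + (20/3)x - 20/3


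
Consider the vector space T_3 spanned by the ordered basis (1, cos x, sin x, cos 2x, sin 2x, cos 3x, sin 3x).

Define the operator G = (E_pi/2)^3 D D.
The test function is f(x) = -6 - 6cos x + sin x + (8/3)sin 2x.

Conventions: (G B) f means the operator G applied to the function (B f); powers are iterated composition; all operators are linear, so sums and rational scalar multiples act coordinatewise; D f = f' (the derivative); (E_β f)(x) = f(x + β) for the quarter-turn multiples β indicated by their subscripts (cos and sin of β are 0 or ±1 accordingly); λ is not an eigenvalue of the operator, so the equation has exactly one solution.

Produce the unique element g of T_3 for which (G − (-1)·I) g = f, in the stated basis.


write g with unknown coordinates in the stated basis and equate coefficients in (G − (-1)·I) g = f
solving from the highest basis element down gives g = -6 - (7/2)cos x - (5/2)sin x + (8/15)sin 2x
check: G g = -(5/2)cos x + (7/2)sin x + (32/15)sin 2x
so G g − (-1)·g = -6 - 6cos x + sin x + (8/3)sin 2x = f ✓

g(x) = -6 - (7/2)cos x - (5/2)sin x + (8/15)sin 2x


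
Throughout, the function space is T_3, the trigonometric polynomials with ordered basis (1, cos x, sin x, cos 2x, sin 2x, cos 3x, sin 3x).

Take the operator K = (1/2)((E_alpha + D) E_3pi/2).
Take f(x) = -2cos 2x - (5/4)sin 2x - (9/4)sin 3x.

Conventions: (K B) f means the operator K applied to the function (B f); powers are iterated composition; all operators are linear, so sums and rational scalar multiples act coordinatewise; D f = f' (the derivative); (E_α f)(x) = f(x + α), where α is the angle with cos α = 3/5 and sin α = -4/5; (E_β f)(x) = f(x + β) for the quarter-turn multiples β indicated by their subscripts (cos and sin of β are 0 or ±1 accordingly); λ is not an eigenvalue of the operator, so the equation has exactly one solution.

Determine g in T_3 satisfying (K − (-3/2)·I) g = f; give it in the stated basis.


the result is g(x) = -(393/296)cos 2x - (101/296)sin 2x - (1053/250)cos 3x - (198/125)sin 3x

write g with unknown coordinates in the stated basis and equate coefficients in (K − (-3/2)·I) g = f
solving from the highest basis element down gives g = -(393/296)cos 2x - (101/296)sin 2x - (1053/250)cos 3x - (198/125)sin 3x
check: K g = -(5/592)cos 2x - (437/592)sin 2x + (3159/500)cos 3x + (63/500)sin 3x
so K g − (-3/2)·g = -2cos 2x - (5/4)sin 2x - (9/4)sin 3x = f ✓


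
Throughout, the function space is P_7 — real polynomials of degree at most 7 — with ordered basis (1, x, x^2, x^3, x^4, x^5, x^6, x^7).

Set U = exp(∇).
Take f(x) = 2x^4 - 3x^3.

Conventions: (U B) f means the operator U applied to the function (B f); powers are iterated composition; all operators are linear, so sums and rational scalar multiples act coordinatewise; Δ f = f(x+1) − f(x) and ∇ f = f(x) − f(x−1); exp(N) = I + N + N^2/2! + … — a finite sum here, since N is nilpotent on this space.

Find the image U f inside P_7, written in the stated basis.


g(x) = 2x^4 + 5x^3 - 9x^2 - 8x + 5

order-1 term: 8x^3 - 21x^2 + 17x - 5
order-2 term: 12x^2 - 33x + 23
order-3 term: 8x - 15
order-4 term: 2
the series for exp(∇) f terminates at order 4
exp(∇) f = 2x^4 + 5x^3 - 9x^2 - 8x + 5


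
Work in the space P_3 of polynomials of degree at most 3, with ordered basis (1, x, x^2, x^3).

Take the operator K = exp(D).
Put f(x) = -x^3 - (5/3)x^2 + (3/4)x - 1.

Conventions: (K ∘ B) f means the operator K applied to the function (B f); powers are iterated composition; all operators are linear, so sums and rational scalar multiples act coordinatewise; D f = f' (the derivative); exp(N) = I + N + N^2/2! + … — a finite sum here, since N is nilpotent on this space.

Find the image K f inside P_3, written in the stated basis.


the result is g(x) = -x^3 - (14/3)x^2 - (67/12)x - 35/12

order-1 term: -3x^2 - (10/3)x + 3/4
order-2 term: -3x - 5/3
order-3 term: -1
the series for exp(D) f terminates at order 3
exp(D) f = -x^3 - (14/3)x^2 - (67/12)x - 35/12


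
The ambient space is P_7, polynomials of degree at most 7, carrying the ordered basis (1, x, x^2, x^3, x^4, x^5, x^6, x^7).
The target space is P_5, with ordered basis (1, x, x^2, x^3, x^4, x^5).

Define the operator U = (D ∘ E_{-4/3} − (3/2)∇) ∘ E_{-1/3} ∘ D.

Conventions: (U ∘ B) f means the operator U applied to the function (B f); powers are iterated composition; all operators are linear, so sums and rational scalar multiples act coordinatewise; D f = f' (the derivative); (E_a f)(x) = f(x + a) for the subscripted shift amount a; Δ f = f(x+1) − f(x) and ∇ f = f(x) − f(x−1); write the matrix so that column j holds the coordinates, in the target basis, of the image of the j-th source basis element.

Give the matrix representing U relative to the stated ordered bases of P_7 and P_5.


the matrix is [[0, 0, -1, -5/2, 58/3, -3725/54, 5227/27, -77945/162]; [0, 0, 0, -3, -10, 290/3, -3725/9, 36589/27]; [0, 0, 0, 0, -6, -25, 290, -26075/18]; [0, 0, 0, 0, 0, -10, -50, 2030/3]; [0, 0, 0, 0, 0, 0, -15, -175/2]; [0, 0, 0, 0, 0, 0, 0, -21]] (rows listed top to bottom)

image of 1: 0
image of x: 0
image of x^2: -1
image of x^3: -3x - 5/2
image of x^4: -6x^2 - 10x + 58/3
image of x^5: -10x^3 - 25x^2 + (290/3)x - 3725/54
image of x^6: -15x^4 - 50x^3 + 290x^2 - (3725/9)x + 5227/27
image of x^7: -21x^5 - (175/2)x^4 + (2030/3)x^3 - (26075/18)x^2 + (36589/27)x - 77945/162
each image's coordinates form column j of the matrix


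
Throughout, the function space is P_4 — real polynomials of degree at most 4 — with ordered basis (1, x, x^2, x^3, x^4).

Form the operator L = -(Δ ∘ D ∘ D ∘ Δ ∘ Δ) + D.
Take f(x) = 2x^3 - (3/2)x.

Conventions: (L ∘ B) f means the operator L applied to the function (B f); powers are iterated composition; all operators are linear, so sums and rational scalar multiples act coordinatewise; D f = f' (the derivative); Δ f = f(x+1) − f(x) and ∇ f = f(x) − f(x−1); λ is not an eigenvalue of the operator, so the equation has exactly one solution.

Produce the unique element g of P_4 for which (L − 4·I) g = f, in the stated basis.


the result is g(x) = -(1/2)x^3 - (3/8)x^2 + (3/16)x + 3/64

write g with unknown coordinates in the stated basis and equate coefficients in (L − 4·I) g = f
solving from the highest basis element down gives g = -(1/2)x^3 - (3/8)x^2 + (3/16)x + 3/64
check: L g = -(3/2)x^2 - (3/4)x + 3/16
so L g − 4·g = 2x^3 - (3/2)x = f ✓


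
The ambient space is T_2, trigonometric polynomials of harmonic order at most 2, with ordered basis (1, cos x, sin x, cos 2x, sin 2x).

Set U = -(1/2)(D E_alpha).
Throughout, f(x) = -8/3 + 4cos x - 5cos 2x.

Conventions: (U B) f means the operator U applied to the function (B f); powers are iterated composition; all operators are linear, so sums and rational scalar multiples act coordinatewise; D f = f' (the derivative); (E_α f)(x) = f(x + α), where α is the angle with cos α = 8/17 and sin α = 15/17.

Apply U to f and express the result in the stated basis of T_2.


g(x) = (30/17)cos x + (16/17)sin x - (1200/289)cos 2x + (805/289)sin 2x

E_alpha f = -8/3 + (32/17)cos x - (60/17)sin x + (805/289)cos 2x + (1200/289)sin 2x
D E_alpha f = -(60/17)cos x - (32/17)sin x + (2400/289)cos 2x - (1610/289)sin 2x
(-(1/2)(D E_alpha)) f = (30/17)cos x + (16/17)sin x - (1200/289)cos 2x + (805/289)sin 2x


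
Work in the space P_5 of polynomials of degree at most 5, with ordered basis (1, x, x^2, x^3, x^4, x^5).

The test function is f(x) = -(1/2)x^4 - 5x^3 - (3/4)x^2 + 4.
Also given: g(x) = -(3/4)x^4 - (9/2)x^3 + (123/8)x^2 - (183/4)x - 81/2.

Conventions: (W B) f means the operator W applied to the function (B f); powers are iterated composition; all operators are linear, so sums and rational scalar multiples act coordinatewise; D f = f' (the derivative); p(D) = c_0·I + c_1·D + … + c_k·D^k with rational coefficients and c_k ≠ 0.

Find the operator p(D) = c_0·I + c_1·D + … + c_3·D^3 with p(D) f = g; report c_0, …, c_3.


D^0 f = -(1/2)x^4 - 5x^3 - (3/4)x^2 + 4
D^1 f = -2x^3 - 15x^2 - (3/2)x
D^2 f = -6x^2 - 30x - 3/2
D^3 f = -12x - 30
matching coefficients of g against c_0 f + c_1 Df + … from the top degree down determines the c_i
solution: c_0 = 3/2, c_1 = -3/2, c_2 = 1, c_3 = 3/2

p(D) = (3/2)·I − (3/2)·D + D^2 + (3/2)·D^3, i.e. c_0 = 3/2, c_1 = -3/2, c_2 = 1, c_3 = 3/2


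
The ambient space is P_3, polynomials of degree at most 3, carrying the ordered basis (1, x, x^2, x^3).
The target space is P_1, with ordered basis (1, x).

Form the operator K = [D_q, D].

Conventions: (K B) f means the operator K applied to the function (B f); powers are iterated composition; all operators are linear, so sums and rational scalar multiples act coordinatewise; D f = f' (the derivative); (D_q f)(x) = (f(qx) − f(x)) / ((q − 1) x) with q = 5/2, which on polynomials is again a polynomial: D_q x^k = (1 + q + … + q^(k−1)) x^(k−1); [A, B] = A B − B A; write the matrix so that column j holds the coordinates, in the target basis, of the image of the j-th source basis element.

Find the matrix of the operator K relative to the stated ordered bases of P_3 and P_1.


the matrix is [[0, 0, -3/2, 0]; [0, 0, 0, -9]] (rows listed top to bottom)

image of 1: 0
image of x: 0
image of x^2: -3/2
image of x^3: -9x
each image's coordinates form column j of the matrix


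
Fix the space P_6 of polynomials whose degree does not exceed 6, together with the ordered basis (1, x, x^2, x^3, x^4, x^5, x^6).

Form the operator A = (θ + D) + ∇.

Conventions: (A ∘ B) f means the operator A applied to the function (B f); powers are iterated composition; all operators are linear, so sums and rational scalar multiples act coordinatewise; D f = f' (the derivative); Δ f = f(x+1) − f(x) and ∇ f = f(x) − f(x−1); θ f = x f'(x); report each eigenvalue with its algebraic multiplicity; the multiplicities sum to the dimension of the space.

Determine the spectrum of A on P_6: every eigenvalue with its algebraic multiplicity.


λ = 0 (multiplicity 1), λ = 1 (multiplicity 1), λ = 2 (multiplicity 1), λ = 3 (multiplicity 1), λ = 4 (multiplicity 1), λ = 5 (multiplicity 1), λ = 6 (multiplicity 1)

image of 1: 0
image of x: x + 2
image of x^2: 2x^2 + 4x - 1
image of x^3: 3x^3 + 6x^2 - 3x + 1
image of x^4: 4x^4 + 8x^3 - 6x^2 + 4x - 1
image of x^5: 5x^5 + 10x^4 - 10x^3 + 10x^2 - 5x + 1
image of x^6: 6x^6 + 12x^5 - 15x^4 + 20x^3 - 15x^2 + 6x - 1
the matrix is upper triangular; its diagonal is (0, 1, 2, 3, 4, 5, 6)
for a triangular matrix the eigenvalues are the diagonal entries, with algebraic multiplicity their repetition count


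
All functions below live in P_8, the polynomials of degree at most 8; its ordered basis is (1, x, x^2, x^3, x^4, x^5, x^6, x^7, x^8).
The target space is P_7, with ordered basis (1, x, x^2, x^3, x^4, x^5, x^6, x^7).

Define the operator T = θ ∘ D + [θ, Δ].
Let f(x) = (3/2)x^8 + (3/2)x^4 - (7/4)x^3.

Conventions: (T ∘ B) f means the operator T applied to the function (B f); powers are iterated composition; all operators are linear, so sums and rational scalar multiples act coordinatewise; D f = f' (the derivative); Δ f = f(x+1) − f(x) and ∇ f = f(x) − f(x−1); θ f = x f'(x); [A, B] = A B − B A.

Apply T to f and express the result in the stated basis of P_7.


D f = 12x^7 + 6x^3 - (21/4)x^2
θ D f = 84x^7 + 18x^3 - (21/2)x^2
Δ f = 12x^7 + 42x^6 + 84x^5 + 105x^4 + 90x^3 + (183/4)x^2 + (51/4)x + 5/4
θ Δ f = 84x^7 + 252x^6 + 420x^5 + 420x^4 + 270x^3 + (183/2)x^2 + (51/4)x
θ f = 12x^8 + 6x^4 - (21/4)x^3
Δ θ f = 96x^7 + 336x^6 + 672x^5 + 840x^4 + 696x^3 + (1425/4)x^2 + (417/4)x + 51/4
[θ, Δ] f = -12x^7 - 84x^6 - 252x^5 - 420x^4 - 426x^3 - (1059/4)x^2 - (183/2)x - 51/4
(θ ∘ D + [θ, Δ]) f = 72x^7 - 84x^6 - 252x^5 - 420x^4 - 408x^3 - (1101/4)x^2 - (183/2)x - 51/4

the image equals g(x) = 72x^7 - 84x^6 - 252x^5 - 420x^4 - 408x^3 - (1101/4)x^2 - (183/2)x - 51/4


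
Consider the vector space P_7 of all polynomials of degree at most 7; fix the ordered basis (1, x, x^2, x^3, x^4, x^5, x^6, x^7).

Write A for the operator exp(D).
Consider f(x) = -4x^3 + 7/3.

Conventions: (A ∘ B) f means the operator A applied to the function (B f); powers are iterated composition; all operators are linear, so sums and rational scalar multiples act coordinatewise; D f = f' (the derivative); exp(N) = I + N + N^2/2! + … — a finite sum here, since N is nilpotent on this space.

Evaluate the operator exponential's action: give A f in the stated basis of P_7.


g(x) = -4x^3 - 12x^2 - 12x - 5/3

order-1 term: -12x^2
order-2 term: -12x
order-3 term: -4
the series for exp(D) f terminates at order 3
exp(D) f = -4x^3 - 12x^2 - 12x - 5/3


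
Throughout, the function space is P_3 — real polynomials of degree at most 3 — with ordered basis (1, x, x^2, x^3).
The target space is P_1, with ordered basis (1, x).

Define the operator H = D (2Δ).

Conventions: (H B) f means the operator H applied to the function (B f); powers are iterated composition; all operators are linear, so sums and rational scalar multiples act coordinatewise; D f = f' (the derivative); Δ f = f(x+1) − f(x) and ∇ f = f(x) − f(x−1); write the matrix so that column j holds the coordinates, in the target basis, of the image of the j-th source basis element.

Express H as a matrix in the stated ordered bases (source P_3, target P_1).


the matrix is [[0, 0, 4, 6]; [0, 0, 0, 12]] (rows listed top to bottom)

image of 1: 0
image of x: 0
image of x^2: 4
image of x^3: 12x + 6
each image's coordinates form column j of the matrix


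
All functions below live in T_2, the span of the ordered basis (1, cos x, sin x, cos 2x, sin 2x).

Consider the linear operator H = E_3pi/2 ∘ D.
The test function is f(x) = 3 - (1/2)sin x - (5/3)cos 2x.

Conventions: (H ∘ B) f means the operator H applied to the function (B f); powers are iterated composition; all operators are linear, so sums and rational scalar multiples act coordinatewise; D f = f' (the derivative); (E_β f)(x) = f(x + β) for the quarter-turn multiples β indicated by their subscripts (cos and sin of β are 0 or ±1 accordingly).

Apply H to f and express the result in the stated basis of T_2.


D f = -(1/2)cos x + (10/3)sin 2x
E_3pi/2 D f = -(1/2)sin x - (10/3)sin 2x

the image equals g(x) = -(1/2)sin x - (10/3)sin 2x


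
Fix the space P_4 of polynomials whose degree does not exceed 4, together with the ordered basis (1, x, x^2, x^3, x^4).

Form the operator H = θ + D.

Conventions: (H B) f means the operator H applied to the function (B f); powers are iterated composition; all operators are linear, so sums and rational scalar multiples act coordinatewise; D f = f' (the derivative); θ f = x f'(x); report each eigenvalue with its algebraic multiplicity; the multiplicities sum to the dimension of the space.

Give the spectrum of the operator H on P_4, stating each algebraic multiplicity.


λ = 0 (multiplicity 1), λ = 1 (multiplicity 1), λ = 2 (multiplicity 1), λ = 3 (multiplicity 1), λ = 4 (multiplicity 1)

image of 1: 0
image of x: x + 1
image of x^2: 2x^2 + 2x
image of x^3: 3x^3 + 3x^2
image of x^4: 4x^4 + 4x^3
the matrix is upper triangular; its diagonal is (0, 1, 2, 3, 4)
for a triangular matrix the eigenvalues are the diagonal entries, with algebraic multiplicity their repetition count


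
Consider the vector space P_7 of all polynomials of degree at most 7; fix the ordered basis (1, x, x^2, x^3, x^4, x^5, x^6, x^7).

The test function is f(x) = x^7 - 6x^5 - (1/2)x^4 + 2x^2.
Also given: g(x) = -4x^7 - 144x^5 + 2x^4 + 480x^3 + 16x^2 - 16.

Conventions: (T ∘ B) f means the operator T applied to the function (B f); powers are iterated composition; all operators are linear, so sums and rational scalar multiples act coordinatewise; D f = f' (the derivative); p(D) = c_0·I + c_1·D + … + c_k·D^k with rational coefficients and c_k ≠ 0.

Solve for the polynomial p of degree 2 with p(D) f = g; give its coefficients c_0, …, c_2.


D^0 f = x^7 - 6x^5 - (1/2)x^4 + 2x^2
D^1 f = 7x^6 - 30x^4 - 2x^3 + 4x
D^2 f = 42x^5 - 120x^3 - 6x^2 + 4
matching coefficients of g against c_0 f + c_1 Df + … from the top degree down determines the c_i
solution: c_0 = -4, c_1 = 0, c_2 = -4

p(D) = -4·I − 4·D^2, i.e. c_0 = -4, c_1 = 0, c_2 = -4


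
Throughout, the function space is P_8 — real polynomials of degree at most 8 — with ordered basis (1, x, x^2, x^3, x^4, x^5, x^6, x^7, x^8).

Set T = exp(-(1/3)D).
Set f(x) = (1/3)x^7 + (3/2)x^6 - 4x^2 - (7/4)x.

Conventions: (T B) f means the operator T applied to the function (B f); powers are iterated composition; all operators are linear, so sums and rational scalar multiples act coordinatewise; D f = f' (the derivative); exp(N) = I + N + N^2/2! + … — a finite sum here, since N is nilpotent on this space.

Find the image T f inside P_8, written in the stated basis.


the result is g(x) = (1/3)x^7 + (13/18)x^6 - (20/9)x^5 + (335/162)x^4 - (235/243)x^3 - (1823/486)x^2 + (7723/8748)x + 3695/26244

order-1 term: -(7/9)x^6 - 3x^5 + (8/3)x + 7/12
order-2 term: (7/9)x^5 + (5/2)x^4 - 4/9
order-3 term: -(35/81)x^4 - (10/9)x^3
order-4 term: (35/243)x^3 + (5/18)x^2
order-5 term: -(7/243)x^2 - (1/27)x
order-6 term: (7/2187)x + 1/486
order-7 term: -1/6561
the series for exp(-(1/3)D) f terminates at order 7
exp(-(1/3)D) f = (1/3)x^7 + (13/18)x^6 - (20/9)x^5 + (335/162)x^4 - (235/243)x^3 - (1823/486)x^2 + (7723/8748)x + 3695/26244


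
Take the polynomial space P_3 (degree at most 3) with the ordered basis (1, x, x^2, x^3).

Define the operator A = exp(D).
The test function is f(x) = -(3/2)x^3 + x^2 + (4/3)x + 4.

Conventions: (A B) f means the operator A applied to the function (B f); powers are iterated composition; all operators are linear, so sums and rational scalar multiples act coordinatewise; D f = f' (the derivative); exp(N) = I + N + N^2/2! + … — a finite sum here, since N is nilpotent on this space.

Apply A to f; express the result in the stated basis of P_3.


order-1 term: -(9/2)x^2 + 2x + 4/3
order-2 term: -(9/2)x + 1
order-3 term: -3/2
the series for exp(D) f terminates at order 3
exp(D) f = -(3/2)x^3 - (7/2)x^2 - (7/6)x + 29/6

the result is g(x) = -(3/2)x^3 - (7/2)x^2 - (7/6)x + 29/6


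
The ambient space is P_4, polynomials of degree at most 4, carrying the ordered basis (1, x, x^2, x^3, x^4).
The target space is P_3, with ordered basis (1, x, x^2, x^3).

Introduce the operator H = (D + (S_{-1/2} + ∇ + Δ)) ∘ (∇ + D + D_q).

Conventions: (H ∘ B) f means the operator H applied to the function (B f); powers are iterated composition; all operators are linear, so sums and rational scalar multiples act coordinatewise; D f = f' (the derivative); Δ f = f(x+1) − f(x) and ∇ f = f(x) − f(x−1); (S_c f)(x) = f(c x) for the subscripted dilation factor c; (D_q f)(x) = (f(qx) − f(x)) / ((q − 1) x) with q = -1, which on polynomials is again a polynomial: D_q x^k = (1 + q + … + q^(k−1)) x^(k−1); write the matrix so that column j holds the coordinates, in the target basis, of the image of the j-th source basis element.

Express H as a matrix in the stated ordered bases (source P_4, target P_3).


image of 1: 0
image of x: 3
image of x^2: -2x + 11
image of x^3: (7/4)x^2 + (87/2)x - 8
image of x^4: -x^3 + (141/2)x^2 - 38x + 27
each image's coordinates form column j of the matrix

the matrix is [[0, 3, 11, -8, 27]; [0, 0, -2, 87/2, -38]; [0, 0, 0, 7/4, 141/2]; [0, 0, 0, 0, -1]] (rows listed top to bottom)


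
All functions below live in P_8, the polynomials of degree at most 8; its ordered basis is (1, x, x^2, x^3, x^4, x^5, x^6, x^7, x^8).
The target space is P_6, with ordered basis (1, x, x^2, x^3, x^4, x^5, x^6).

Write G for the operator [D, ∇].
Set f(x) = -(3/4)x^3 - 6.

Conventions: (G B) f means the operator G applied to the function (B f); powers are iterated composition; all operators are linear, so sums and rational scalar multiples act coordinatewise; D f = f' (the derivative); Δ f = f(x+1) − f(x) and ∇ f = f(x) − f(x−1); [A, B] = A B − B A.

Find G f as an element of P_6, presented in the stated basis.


∇ f = -(9/4)x^2 + (9/4)x - 3/4
D ∇ f = -(9/2)x + 9/4
D f = -(9/4)x^2
∇ D f = -(9/2)x + 9/4
[D, ∇] f = 0

the image equals g(x) = 0


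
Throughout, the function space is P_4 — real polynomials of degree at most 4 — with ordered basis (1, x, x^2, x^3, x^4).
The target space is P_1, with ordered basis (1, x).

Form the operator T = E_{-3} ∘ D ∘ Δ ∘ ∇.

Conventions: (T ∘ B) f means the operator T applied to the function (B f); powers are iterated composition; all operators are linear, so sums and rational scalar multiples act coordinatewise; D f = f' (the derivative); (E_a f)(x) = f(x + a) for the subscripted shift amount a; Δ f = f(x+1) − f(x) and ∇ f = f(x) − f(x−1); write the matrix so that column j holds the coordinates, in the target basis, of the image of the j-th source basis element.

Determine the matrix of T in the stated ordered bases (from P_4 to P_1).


the matrix is [[0, 0, 0, 6, -72]; [0, 0, 0, 0, 24]] (rows listed top to bottom)

image of 1: 0
image of x: 0
image of x^2: 0
image of x^3: 6
image of x^4: 24x - 72
each image's coordinates form column j of the matrix


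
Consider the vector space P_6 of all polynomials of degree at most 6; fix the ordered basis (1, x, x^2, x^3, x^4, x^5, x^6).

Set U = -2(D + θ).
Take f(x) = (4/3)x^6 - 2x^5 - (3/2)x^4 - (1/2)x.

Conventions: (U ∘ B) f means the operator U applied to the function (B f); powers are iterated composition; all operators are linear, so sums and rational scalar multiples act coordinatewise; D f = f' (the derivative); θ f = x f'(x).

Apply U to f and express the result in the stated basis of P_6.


the image equals g(x) = -16x^6 + 4x^5 + 32x^4 + 12x^3 + x + 1

D f = 8x^5 - 10x^4 - 6x^3 - 1/2
θ f = 8x^6 - 10x^5 - 6x^4 - (1/2)x
(D + θ) f = 8x^6 - 2x^5 - 16x^4 - 6x^3 - (1/2)x - 1/2
(-2(D + θ)) f = -16x^6 + 4x^5 + 32x^4 + 12x^3 + x + 1


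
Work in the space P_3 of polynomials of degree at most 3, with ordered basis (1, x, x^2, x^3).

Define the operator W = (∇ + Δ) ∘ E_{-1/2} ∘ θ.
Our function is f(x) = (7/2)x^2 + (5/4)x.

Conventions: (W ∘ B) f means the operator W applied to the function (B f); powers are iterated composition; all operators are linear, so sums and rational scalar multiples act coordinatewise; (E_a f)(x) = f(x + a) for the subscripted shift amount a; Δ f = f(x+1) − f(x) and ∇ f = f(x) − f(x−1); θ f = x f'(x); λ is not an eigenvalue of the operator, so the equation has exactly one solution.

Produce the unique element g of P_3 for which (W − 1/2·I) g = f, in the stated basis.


the image equals g(x) = -7x^2 - (229/2)x - 402

write g with unknown coordinates in the stated basis and equate coefficients in (W − 1/2·I) g = f
solving from the highest basis element down gives g = -7x^2 - (229/2)x - 402
check: W g = -56x - 201
so W g − 1/2·g = (7/2)x^2 + (5/4)x = f ✓


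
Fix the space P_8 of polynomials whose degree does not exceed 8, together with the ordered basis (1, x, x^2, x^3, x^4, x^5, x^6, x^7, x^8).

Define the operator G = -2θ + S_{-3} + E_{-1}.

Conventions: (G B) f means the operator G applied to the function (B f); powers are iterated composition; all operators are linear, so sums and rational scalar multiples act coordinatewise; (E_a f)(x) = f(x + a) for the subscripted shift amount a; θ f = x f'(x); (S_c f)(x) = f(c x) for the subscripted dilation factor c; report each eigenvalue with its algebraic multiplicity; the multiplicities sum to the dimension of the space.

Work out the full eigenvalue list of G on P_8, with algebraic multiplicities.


image of 1: 2
image of x: -4x - 1
image of x^2: 6x^2 - 2x + 1
image of x^3: -32x^3 - 3x^2 + 3x - 1
image of x^4: 74x^4 - 4x^3 + 6x^2 - 4x + 1
image of x^5: -252x^5 - 5x^4 + 10x^3 - 10x^2 + 5x - 1
image of x^6: 718x^6 - 6x^5 + 15x^4 - 20x^3 + 15x^2 - 6x + 1
image of x^7: -2200x^7 - 7x^6 + 21x^5 - 35x^4 + 35x^3 - 21x^2 + 7x - 1
image of x^8: 6546x^8 - 8x^7 + 28x^6 - 56x^5 + 70x^4 - 56x^3 + 28x^2 - 8x + 1
the matrix is upper triangular; its diagonal is (2, -4, 6, -32, 74, -252, 718, -2200, 6546)
for a triangular matrix the eigenvalues are the diagonal entries, with algebraic multiplicity their repetition count

λ = -2200 (multiplicity 1), λ = -252 (multiplicity 1), λ = -32 (multiplicity 1), λ = -4 (multiplicity 1), λ = 2 (multiplicity 1), λ = 6 (multiplicity 1), λ = 74 (multiplicity 1), λ = 718 (multiplicity 1), λ = 6546 (multiplicity 1)


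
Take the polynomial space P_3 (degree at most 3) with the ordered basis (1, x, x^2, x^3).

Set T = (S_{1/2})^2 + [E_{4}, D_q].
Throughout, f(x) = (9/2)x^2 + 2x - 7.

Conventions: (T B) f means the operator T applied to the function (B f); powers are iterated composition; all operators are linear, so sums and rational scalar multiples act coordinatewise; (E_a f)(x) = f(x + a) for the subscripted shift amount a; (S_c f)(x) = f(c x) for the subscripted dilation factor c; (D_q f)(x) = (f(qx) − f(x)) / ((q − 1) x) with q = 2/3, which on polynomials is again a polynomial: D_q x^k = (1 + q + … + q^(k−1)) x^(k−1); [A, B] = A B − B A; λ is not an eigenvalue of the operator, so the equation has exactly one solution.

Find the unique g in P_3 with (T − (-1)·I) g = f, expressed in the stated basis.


the result is g(x) = (72/17)x^2 + (8/5)x - 23/34

write g with unknown coordinates in the stated basis and equate coefficients in (T − (-1)·I) g = f
solving from the highest basis element down gives g = (72/17)x^2 + (8/5)x - 23/34
check: T g = (9/34)x^2 + (2/5)x - 215/34
so T g − (-1)·g = (9/2)x^2 + 2x - 7 = f ✓


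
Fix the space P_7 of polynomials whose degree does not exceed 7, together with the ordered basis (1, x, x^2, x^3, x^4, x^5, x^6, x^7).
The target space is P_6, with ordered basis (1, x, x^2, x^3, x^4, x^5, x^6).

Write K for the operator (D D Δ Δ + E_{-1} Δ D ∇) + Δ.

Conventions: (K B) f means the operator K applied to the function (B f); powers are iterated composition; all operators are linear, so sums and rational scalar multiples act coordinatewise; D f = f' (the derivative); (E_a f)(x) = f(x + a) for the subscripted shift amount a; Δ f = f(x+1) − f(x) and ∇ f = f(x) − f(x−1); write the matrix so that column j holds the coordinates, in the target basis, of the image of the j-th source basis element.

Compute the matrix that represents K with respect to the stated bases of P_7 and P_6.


the matrix is [[0, 1, 1, 7, 1, 191, 241, 1695]; [0, 0, 2, 3, 28, 5, 1146, 1687]; [0, 0, 0, 3, 6, 70, 15, 4011]; [0, 0, 0, 0, 4, 10, 140, 35]; [0, 0, 0, 0, 0, 5, 15, 245]; [0, 0, 0, 0, 0, 0, 6, 21]; [0, 0, 0, 0, 0, 0, 0, 7]] (rows listed top to bottom)

image of 1: 0
image of x: 1
image of x^2: 2x + 1
image of x^3: 3x^2 + 3x + 7
image of x^4: 4x^3 + 6x^2 + 28x + 1
image of x^5: 5x^4 + 10x^3 + 70x^2 + 5x + 191
image of x^6: 6x^5 + 15x^4 + 140x^3 + 15x^2 + 1146x + 241
image of x^7: 7x^6 + 21x^5 + 245x^4 + 35x^3 + 4011x^2 + 1687x + 1695
each image's coordinates form column j of the matrix


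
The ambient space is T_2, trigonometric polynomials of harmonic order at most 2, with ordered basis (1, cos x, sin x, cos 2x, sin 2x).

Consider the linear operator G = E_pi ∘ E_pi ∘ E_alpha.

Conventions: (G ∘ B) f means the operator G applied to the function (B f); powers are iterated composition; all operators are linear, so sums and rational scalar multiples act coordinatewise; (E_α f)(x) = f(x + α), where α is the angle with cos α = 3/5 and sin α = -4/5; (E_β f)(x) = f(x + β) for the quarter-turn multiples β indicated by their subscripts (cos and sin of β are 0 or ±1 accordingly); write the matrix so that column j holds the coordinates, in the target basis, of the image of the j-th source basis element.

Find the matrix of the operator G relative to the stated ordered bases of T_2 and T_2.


the matrix is [[1, 0, 0, 0, 0]; [0, 3/5, -4/5, 0, 0]; [0, 4/5, 3/5, 0, 0]; [0, 0, 0, -7/25, -24/25]; [0, 0, 0, 24/25, -7/25]] (rows listed top to bottom)

image of 1: 1
image of cos x: (3/5)cos x + (4/5)sin x
image of sin x: -(4/5)cos x + (3/5)sin x
image of cos 2x: -(7/25)cos 2x + (24/25)sin 2x
image of sin 2x: -(24/25)cos 2x - (7/25)sin 2x
each image's coordinates form column j of the matrix


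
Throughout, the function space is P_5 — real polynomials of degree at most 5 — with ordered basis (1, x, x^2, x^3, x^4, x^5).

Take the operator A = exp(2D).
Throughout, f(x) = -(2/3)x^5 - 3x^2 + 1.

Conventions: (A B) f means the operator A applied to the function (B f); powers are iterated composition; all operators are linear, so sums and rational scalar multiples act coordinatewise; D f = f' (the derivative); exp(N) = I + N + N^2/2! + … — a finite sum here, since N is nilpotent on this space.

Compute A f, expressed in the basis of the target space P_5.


order-1 term: -(20/3)x^4 - 12x
order-2 term: -(80/3)x^3 - 12
order-3 term: -(160/3)x^2
order-4 term: -(160/3)x
order-5 term: -64/3
the series for exp(2D) f terminates at order 5
exp(2D) f = -(2/3)x^5 - (20/3)x^4 - (80/3)x^3 - (169/3)x^2 - (196/3)x - 97/3

g(x) = -(2/3)x^5 - (20/3)x^4 - (80/3)x^3 - (169/3)x^2 - (196/3)x - 97/3


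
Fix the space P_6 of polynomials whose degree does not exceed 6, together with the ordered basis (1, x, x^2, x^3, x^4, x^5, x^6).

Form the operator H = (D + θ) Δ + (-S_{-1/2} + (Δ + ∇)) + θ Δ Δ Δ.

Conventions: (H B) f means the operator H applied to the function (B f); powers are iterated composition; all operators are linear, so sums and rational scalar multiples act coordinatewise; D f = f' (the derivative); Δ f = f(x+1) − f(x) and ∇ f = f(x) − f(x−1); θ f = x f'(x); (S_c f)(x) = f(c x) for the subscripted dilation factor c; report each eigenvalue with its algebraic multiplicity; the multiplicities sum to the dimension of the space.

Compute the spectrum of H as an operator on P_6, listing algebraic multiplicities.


λ = -1 (multiplicity 1), λ = -1/4 (multiplicity 1), λ = -1/16 (multiplicity 1), λ = -1/64 (multiplicity 1), λ = 1/32 (multiplicity 1), λ = 1/8 (multiplicity 1), λ = 1/2 (multiplicity 1)

image of 1: -1
image of x: (1/2)x + 2
image of x^2: -(1/4)x^2 + 6x + 2
image of x^3: (1/8)x^3 + 12x^2 + 9x + 5
image of x^4: -(1/16)x^4 + 20x^3 + 24x^2 + 48x + 4
image of x^5: (1/32)x^5 + 30x^4 + 50x^3 + 190x^2 + 205x + 7
image of x^6: -(1/64)x^6 + 42x^5 + 90x^4 + 520x^3 + 1170x^2 + 948x + 6
the matrix is upper triangular; its diagonal is (-1, 1/2, -1/4, 1/8, -1/16, 1/32, -1/64)
for a triangular matrix the eigenvalues are the diagonal entries, with algebraic multiplicity their repetition count


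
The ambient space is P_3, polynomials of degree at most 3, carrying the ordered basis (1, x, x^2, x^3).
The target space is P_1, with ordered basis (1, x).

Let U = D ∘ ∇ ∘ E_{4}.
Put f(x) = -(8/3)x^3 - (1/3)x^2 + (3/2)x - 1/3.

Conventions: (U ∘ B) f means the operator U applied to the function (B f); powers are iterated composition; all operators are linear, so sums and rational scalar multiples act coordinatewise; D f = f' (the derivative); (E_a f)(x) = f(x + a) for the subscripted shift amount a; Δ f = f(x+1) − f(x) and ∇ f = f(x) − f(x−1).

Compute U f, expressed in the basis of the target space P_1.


g(x) = -16x - 170/3

E_{4} f = -(8/3)x^3 - (97/3)x^2 - (775/6)x - 511/3
∇ E_{4} f = -8x^2 - (170/3)x - 199/2
D ∇ E_{4} f = -16x - 170/3


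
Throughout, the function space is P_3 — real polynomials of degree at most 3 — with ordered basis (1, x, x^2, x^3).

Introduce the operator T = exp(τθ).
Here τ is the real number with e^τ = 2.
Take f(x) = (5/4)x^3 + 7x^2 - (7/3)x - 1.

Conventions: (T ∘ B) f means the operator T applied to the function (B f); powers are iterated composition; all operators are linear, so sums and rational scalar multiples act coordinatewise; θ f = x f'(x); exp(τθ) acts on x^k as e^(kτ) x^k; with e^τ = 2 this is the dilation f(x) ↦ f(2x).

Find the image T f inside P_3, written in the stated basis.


exp(τθ) x^k = e^(kτ) x^k; with e^τ = 2 this sends x^k to 2^k x^k
x ↦ 2 x
x^2 ↦ 4 x^2
x^3 ↦ 8 x^3
applying this coordinatewise to f: exp(τθ) f = 10x^3 + 28x^2 - (14/3)x - 1

the result is g(x) = 10x^3 + 28x^2 - (14/3)x - 1
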